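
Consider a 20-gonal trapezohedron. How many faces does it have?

40

The n-trapezohedron (dual of the n-antiprism) has V = 2·20 + 2 = 42, E = 4·20 = 80, F = 2·20 = 40.
Check: V − E + F = 42 − 80 + 40 = 2.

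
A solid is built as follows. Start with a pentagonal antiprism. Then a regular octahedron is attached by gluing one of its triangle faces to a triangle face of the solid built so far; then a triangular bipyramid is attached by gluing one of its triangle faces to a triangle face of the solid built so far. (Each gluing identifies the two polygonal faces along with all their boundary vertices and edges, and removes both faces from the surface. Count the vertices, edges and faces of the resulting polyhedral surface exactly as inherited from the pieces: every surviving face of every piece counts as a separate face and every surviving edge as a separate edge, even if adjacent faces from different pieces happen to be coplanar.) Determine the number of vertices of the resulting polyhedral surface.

15

A pentagonal antiprism: V=10, E=20, F=12.
Attach a regular octahedron (V=6, E=12, F=8) along a 3-gon: merge 3 vertices and 3 edges, delete both glued faces → V=13, E=29, F=18.
Attach a triangular bipyramid (V=5, E=9, F=6) along a 3-gon: merge 3 vertices and 3 edges, delete both glued faces → V=15, E=35, F=22.
Check: V − E + F = 15 − 35 + 22 = 2.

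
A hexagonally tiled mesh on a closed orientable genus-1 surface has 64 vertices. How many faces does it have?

χ = 2 − 2·1 = 0, and every face is a hexagon so 6F = 2E.
V − E + F = 0 with E = 6F/2 gives 64 − (6/2 − 1)·F = 0, so F = 32 and E = 96.

32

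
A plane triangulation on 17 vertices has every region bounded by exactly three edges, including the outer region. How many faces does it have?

In a plane triangulation 3F = 2E and V − E + F = 2, so F = 2V − 4 = 2·17 − 4 = 30.

30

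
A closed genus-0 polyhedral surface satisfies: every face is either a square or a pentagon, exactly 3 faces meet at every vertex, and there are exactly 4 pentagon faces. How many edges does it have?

Let x be the number of squares; then F = 4 + x.
Edge–face incidences: 2E = 5·4 + 4·x = 20 + 4x.
Every vertex has degree 3, so 3V = 2E.
Euler: V − E + F = 2 ⇒ (2E)/3 − E + (4 + x) = 2.
Multiply by 6: 2·(2E) − 3·(2E) + 6·(4 + x) = 12, i.e. 24 + 6x − (20 + 4x) = 12.
Collecting terms: 2x + 4 = 12, so 2x = 8, so x = 4.
Then 2E = 20 + 4·4 = 36, so E = 18, V = 2E/3 = 12, F = 4 + 4 = 8.

18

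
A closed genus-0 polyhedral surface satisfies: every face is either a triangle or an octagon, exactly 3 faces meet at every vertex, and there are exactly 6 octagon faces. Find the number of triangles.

Let x be the number of triangles; then F = 6 + x.
Edge–face incidences: 2E = 8·6 + 3·x = 48 + 3x.
Every vertex has degree 3, so 3V = 2E.
Euler: V − E + F = 2 ⇒ (2E)/3 − E + (6 + x) = 2.
Multiply by 6: 2·(2E) − 3·(2E) + 6·(6 + x) = 12, i.e. 36 + 6x − (48 + 3x) = 12.
Collecting terms: 3x − 12 = 12, so 3x = 24, so x = 8.
Then 2E = 48 + 3·8 = 72, so E = 36, V = 2E/3 = 24, F = 6 + 8 = 14.

8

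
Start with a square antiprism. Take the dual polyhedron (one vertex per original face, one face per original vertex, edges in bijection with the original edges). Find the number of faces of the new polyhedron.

The base solid has V = 8, E = 16, F = 10.
The dual swaps V and F and preserves E: V′ = F = 10, E′ = E = 16, F′ = V = 8.

8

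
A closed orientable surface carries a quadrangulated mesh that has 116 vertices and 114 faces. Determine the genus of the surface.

Every face is a square, so 2E = 4·114 = 456, giving E = 228.
χ = V − E + F = 116 − 228 + 114 = 2.
For a closed orientable surface χ = 2 − 2g, so g = (2 − (2))/2 = 0.

0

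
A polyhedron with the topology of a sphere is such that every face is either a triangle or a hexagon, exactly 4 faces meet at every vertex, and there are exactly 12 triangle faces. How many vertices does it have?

Let x be the number of hexagons; then F = 12 + x.
Edge–face incidences: 2E = 3·12 + 6·x = 36 + 6x.
Every vertex has degree 4, so 4V = 2E.
Euler: V − E + F = 2 ⇒ (2E)/4 − E + (12 + x) = 2.
Multiply by 8: 2·(2E) − 4·(2E) + 8·(12 + x) = 16, i.e. 96 + 8x − 2·(36 + 6x) = 16.
Collecting terms: −4x + 24 = 16, so −4x = −8, so x = 2.
Then 2E = 36 + 6·2 = 48, so E = 24, V = 2E/4 = 12, F = 12 + 2 = 14.

12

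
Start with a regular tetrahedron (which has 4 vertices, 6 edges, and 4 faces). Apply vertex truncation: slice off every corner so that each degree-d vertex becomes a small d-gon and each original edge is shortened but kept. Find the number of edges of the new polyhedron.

18

Truncation replaces each original edge-end by a new vertex, so V′ = 2E = 12.
Each original edge survives, and each old vertex of degree d contributes d new edges; summing degrees gives Σd = 2E, so E′ = E + 2E = 3E = 18.
Each original face survives and each original vertex becomes one new face: F′ = F + V = 8.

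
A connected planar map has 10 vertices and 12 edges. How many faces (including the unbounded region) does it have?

Euler's formula for a connected plane graph: V − E + F = 2, so F = 2 − 10 + 12 = 4.

4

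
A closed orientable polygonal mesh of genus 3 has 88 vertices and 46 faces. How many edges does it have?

138

For a closed orientable surface of genus 3, χ = 2 − 2·3 = -4.
E = V + F − (-4) = 88 + 46 − (-4) = 138.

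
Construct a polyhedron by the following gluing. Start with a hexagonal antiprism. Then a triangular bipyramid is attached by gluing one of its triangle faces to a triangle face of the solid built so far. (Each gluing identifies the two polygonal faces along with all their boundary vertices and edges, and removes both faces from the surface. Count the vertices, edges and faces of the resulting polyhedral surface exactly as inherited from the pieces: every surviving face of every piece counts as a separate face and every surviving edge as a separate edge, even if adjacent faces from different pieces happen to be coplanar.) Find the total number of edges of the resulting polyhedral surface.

30

A hexagonal antiprism: V=12, E=24, F=14.
Attach a triangular bipyramid (V=5, E=9, F=6) along a 3-gon: merge 3 vertices and 3 edges, delete both glued faces → V=14, E=30, F=18.
Check: V − E + F = 14 − 30 + 18 = 2.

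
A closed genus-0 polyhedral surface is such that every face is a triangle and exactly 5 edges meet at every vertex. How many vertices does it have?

Each face has 3 edges and each edge borders two faces, so 2E = 3F.
Each vertex has degree 5, so 5V = 2E and hence V = 3F/5.
Euler: V − E + F = 2 ⇒ (3F/5) − (3F/2) + F = 2.
Multiply by 10: (6 − 15 + 10)F = 20, i.e. 1F = 20.
So F = 20, E = 3·20/2 = 30, V = 3·20/5 = 12.

12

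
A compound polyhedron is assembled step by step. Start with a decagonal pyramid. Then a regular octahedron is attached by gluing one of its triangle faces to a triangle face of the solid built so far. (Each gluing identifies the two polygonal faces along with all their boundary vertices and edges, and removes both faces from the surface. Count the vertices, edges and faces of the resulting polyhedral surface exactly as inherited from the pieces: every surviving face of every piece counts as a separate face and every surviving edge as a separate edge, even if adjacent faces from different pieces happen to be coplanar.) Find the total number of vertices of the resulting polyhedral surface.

A decagonal pyramid: V=11, E=20, F=11.
Attach a regular octahedron (V=6, E=12, F=8) along a 3-gon: merge 3 vertices and 3 edges, delete both glued faces → V=14, E=29, F=17.
Check: V − E + F = 14 − 29 + 17 = 2.

14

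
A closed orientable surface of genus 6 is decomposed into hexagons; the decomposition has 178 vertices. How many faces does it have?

94

χ = 2 − 2·6 = -10, and every face is a hexagon so 6F = 2E.
V − E + F = -10 with E = 6F/2 gives 178 − (6/2 − 1)·F = -10, so F = 94 and E = 282.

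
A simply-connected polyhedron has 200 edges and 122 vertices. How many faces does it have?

80

Here V − E + F = 2.
F = 2 − V + E = 2 − 122 + 200 = 80.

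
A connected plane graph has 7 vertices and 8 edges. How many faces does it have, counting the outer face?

Euler's formula for a connected plane graph: V − E + F = 2, so F = 2 − 7 + 8 = 3.

3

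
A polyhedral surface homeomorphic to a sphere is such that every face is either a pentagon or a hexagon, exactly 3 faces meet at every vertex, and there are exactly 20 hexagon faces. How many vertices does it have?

60

Let x be the number of pentagons; then F = 20 + x.
Edge–face incidences: 2E = 6·20 + 5·x = 120 + 5x.
Every vertex has degree 3, so 3V = 2E.
Euler: V − E + F = 2 ⇒ (2E)/3 − E + (20 + x) = 2.
Multiply by 6: 2·(2E) − 3·(2E) + 6·(20 + x) = 12, i.e. 120 + 6x − (120 + 5x) = 12.
Collecting terms: x = 12.
Then 2E = 120 + 5·12 = 180, so E = 90, V = 2E/3 = 60, F = 20 + 12 = 32.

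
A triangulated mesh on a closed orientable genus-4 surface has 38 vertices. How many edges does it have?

132

χ = 2 − 2·4 = -6, and every face is a triangle so 3F = 2E.
V − E + F = -6 with E = 3F/2 gives 38 − (3/2 − 1)·F = -6, so F = 88 and E = 132.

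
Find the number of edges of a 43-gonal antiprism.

172

An antiprism on an n-gon has two n-gon caps and 2n triangles: V = 2·43 = 86, E = 4·43 = 172, F = 2·43 + 2 = 88.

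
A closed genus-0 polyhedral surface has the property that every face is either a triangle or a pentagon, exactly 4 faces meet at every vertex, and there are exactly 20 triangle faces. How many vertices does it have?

30

Let x be the number of pentagons; then F = 20 + x.
Edge–face incidences: 2E = 3·20 + 5·x = 60 + 5x.
Every vertex has degree 4, so 4V = 2E.
Euler: V − E + F = 2 ⇒ (2E)/4 − E + (20 + x) = 2.
Multiply by 8: 2·(2E) − 4·(2E) + 8·(20 + x) = 16, i.e. 160 + 8x − 2·(60 + 5x) = 16.
Collecting terms: −2x + 40 = 16, so −2x = −24, so x = 12.
Then 2E = 60 + 5·12 = 120, so E = 60, V = 2E/4 = 30, F = 20 + 12 = 32.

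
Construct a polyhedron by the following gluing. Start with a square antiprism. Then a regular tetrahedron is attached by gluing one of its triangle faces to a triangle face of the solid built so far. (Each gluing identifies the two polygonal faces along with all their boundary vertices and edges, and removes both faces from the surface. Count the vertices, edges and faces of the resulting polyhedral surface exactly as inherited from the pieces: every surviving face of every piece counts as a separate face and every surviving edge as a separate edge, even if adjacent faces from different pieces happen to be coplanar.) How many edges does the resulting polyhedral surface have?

A square antiprism: V=8, E=16, F=10.
Attach a regular tetrahedron (V=4, E=6, F=4) along a 3-gon: merge 3 vertices and 3 edges, delete both glued faces → V=9, E=19, F=12.
Check: V − E + F = 9 − 19 + 12 = 2.

19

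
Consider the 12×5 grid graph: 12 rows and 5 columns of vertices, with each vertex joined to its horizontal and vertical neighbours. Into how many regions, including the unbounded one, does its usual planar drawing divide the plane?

The grid has V = 12·5 = 60 vertices and E = 12·4 + 5·11 = 103 edges.
F = 2 − V + E = 2 − 60 + 103 = 45.

45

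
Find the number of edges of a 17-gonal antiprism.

An antiprism on an n-gon has two n-gon caps and 2n triangles: V = 2·17 = 34, E = 4·17 = 68, F = 2·17 + 2 = 36.

68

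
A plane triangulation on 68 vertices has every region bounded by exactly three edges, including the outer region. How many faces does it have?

In a plane triangulation 3F = 2E and V − E + F = 2, so F = 2V − 4 = 2·68 − 4 = 132.

132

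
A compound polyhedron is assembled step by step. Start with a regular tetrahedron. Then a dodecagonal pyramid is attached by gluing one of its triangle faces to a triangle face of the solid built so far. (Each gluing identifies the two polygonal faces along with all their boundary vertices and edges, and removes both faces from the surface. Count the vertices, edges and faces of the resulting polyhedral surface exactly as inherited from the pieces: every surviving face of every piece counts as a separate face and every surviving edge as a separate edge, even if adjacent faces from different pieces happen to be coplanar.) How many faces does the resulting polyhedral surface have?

15

A regular tetrahedron: V=4, E=6, F=4.
Attach a dodecagonal pyramid (V=13, E=24, F=13) along a 3-gon: merge 3 vertices and 3 edges, delete both glued faces → V=14, E=27, F=15.
Check: V − E + F = 14 − 27 + 15 = 2.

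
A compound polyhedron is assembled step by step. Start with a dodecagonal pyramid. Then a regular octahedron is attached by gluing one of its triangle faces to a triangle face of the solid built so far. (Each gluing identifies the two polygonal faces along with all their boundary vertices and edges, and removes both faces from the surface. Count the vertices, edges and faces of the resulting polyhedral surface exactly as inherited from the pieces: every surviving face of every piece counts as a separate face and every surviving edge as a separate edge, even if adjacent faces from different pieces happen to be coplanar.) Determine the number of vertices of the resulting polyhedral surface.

16

A dodecagonal pyramid: V=13, E=24, F=13.
Attach a regular octahedron (V=6, E=12, F=8) along a 3-gon: merge 3 vertices and 3 edges, delete both glued faces → V=16, E=33, F=19.
Check: V − E + F = 16 − 33 + 19 = 2.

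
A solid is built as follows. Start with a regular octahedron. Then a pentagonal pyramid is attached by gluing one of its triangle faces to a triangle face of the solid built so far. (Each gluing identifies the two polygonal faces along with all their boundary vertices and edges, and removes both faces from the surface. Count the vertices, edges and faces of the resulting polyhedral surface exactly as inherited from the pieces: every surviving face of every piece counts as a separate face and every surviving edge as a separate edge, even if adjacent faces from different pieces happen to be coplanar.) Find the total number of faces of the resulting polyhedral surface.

12

A regular octahedron: V=6, E=12, F=8.
Attach a pentagonal pyramid (V=6, E=10, F=6) along a 3-gon: merge 3 vertices and 3 edges, delete both glued faces → V=9, E=19, F=12.
Check: V − E + F = 9 − 19 + 12 = 2.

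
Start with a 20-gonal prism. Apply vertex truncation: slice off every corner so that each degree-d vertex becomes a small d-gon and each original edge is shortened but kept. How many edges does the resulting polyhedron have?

The base solid has V = 40, E = 60, F = 22.
Truncation replaces each original edge-end by a new vertex, so V′ = 2E = 120.
Each original edge survives, and each old vertex of degree d contributes d new edges; summing degrees gives Σd = 2E, so E′ = E + 2E = 3E = 180.
Each original face survives and each original vertex becomes one new face: F′ = F + V = 62.

180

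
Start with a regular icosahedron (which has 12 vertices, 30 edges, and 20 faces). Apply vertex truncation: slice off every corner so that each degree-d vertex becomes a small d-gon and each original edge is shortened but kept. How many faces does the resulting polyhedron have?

Truncation replaces each original edge-end by a new vertex, so V′ = 2E = 60.
Each original edge survives, and each old vertex of degree d contributes d new edges; summing degrees gives Σd = 2E, so E′ = E + 2E = 3E = 90.
Each original face survives and each original vertex becomes one new face: F′ = F + V = 32.

32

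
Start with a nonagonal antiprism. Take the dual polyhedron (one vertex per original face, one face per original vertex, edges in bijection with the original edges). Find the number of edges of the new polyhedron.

The base solid has V = 18, E = 36, F = 20.
The dual swaps V and F and preserves E: V′ = F = 20, E′ = E = 36, F′ = V = 18.

36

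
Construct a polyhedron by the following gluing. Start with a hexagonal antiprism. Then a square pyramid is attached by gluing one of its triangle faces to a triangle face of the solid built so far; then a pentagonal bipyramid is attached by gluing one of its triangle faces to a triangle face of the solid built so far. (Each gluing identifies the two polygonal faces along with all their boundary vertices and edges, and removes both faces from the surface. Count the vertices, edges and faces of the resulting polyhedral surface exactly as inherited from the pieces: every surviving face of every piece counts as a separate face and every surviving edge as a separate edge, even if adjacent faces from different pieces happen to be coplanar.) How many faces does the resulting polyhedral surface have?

A hexagonal antiprism: V=12, E=24, F=14.
Attach a square pyramid (V=5, E=8, F=5) along a 3-gon: merge 3 vertices and 3 edges, delete both glued faces → V=14, E=29, F=17.
Attach a pentagonal bipyramid (V=7, E=15, F=10) along a 3-gon: merge 3 vertices and 3 edges, delete both glued faces → V=18, E=41, F=25.
Check: V − E + F = 18 − 41 + 25 = 2.

25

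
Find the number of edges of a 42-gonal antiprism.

An antiprism on an n-gon has two n-gon caps and 2n triangles: V = 2·42 = 84, E = 4·42 = 168, F = 2·42 + 2 = 86.

168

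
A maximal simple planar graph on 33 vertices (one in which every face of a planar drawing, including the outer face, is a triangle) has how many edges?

In a plane triangulation 3F = 2E and V − E + F = 2, so E = 3V − 6 = 3·33 − 6 = 93.

93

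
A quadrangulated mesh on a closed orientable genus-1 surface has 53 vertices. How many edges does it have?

106

χ = 2 − 2·1 = 0, and every face is a square so 4F = 2E.
V − E + F = 0 with E = 4F/2 gives 53 − (4/2 − 1)·F = 0, so F = 53 and E = 106.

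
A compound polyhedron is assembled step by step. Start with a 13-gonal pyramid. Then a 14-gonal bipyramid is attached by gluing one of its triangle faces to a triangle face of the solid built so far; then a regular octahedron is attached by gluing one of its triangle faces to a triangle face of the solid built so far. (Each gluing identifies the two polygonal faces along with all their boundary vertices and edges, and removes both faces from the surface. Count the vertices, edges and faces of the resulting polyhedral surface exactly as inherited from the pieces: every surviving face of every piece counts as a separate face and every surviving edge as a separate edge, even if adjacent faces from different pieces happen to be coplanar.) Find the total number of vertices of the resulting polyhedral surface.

A 13-gonal pyramid: V=14, E=26, F=14.
Attach a 14-gonal bipyramid (V=16, E=42, F=28) along a 3-gon: merge 3 vertices and 3 edges, delete both glued faces → V=27, E=65, F=40.
Attach a regular octahedron (V=6, E=12, F=8) along a 3-gon: merge 3 vertices and 3 edges, delete both glued faces → V=30, E=74, F=46.
Check: V − E + F = 30 − 74 + 46 = 2.

30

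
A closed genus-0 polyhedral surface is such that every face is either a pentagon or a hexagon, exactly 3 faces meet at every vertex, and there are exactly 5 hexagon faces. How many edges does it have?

Let x be the number of pentagons; then F = 5 + x.
Edge–face incidences: 2E = 6·5 + 5·x = 30 + 5x.
Every vertex has degree 3, so 3V = 2E.
Euler: V − E + F = 2 ⇒ (2E)/3 − E + (5 + x) = 2.
Multiply by 6: 2·(2E) − 3·(2E) + 6·(5 + x) = 12, i.e. 30 + 6x − (30 + 5x) = 12.
Collecting terms: x = 12.
Then 2E = 30 + 5·12 = 90, so E = 45, V = 2E/3 = 30, F = 5 + 12 = 17.

45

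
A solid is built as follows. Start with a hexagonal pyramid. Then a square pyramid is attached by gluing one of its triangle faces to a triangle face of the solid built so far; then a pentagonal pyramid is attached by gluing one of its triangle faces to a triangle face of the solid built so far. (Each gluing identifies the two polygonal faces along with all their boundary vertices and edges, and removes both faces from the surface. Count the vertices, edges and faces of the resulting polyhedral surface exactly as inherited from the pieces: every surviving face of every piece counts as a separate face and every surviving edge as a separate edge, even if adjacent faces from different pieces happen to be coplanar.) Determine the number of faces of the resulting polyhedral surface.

A hexagonal pyramid: V=7, E=12, F=7.
Attach a square pyramid (V=5, E=8, F=5) along a 3-gon: merge 3 vertices and 3 edges, delete both glued faces → V=9, E=17, F=10.
Attach a pentagonal pyramid (V=6, E=10, F=6) along a 3-gon: merge 3 vertices and 3 edges, delete both glued faces → V=12, E=24, F=14.
Check: V − E + F = 12 − 24 + 14 = 2.

14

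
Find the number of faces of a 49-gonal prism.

A prism on an n-gon has two n-gon bases and n rectangular sides: V = 2·49 = 98, E = 3·49 = 147, F = 49 + 2 = 51.

51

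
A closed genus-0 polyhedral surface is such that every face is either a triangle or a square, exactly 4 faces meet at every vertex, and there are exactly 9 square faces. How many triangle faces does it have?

8

Let x be the number of triangles; then F = 9 + x.
Edge–face incidences: 2E = 4·9 + 3·x = 36 + 3x.
Every vertex has degree 4, so 4V = 2E.
Euler: V − E + F = 2 ⇒ (2E)/4 − E + (9 + x) = 2.
Multiply by 8: 2·(2E) − 4·(2E) + 8·(9 + x) = 16, i.e. 72 + 8x − 2·(36 + 3x) = 16.
Collecting terms: 2x = 16, so x = 8.
Then 2E = 36 + 3·8 = 60, so E = 30, V = 2E/4 = 15, F = 9 + 8 = 17.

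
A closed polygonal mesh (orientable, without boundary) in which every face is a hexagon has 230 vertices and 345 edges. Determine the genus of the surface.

1

Every face is a hexagon and each edge borders two faces, so 6F = 2·345, giving F = 115.
χ = V − E + F = 230 − 345 + 115 = 0.
For a closed orientable surface χ = 2 − 2g, so g = (2 − (0))/2 = 1.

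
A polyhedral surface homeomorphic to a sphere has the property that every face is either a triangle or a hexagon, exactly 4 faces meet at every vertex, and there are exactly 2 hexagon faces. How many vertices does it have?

12

Let x be the number of triangles; then F = 2 + x.
Edge–face incidences: 2E = 6·2 + 3·x = 12 + 3x.
Every vertex has degree 4, so 4V = 2E.
Euler: V − E + F = 2 ⇒ (2E)/4 − E + (2 + x) = 2.
Multiply by 8: 2·(2E) − 4·(2E) + 8·(2 + x) = 16, i.e. 16 + 8x − 2·(12 + 3x) = 16.
Collecting terms: 2x − 8 = 16, so 2x = 24, so x = 12.
Then 2E = 12 + 3·12 = 48, so E = 24, V = 2E/4 = 12, F = 2 + 12 = 14.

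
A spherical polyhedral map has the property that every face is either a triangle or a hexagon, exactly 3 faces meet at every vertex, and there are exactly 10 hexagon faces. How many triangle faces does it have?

Let x be the number of triangles; then F = 10 + x.
Edge–face incidences: 2E = 6·10 + 3·x = 60 + 3x.
Every vertex has degree 3, so 3V = 2E.
Euler: V − E + F = 2 ⇒ (2E)/3 − E + (10 + x) = 2.
Multiply by 6: 2·(2E) − 3·(2E) + 6·(10 + x) = 12, i.e. 60 + 6x − (60 + 3x) = 12.
Collecting terms: 3x = 12, so x = 4.
Then 2E = 60 + 3·4 = 72, so E = 36, V = 2E/3 = 24, F = 10 + 4 = 14.

4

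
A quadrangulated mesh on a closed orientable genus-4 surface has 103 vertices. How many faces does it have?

109

χ = 2 − 2·4 = -6, and every face is a square so 4F = 2E.
V − E + F = -6 with E = 4F/2 gives 103 − (4/2 − 1)·F = -6, so F = 109 and E = 218.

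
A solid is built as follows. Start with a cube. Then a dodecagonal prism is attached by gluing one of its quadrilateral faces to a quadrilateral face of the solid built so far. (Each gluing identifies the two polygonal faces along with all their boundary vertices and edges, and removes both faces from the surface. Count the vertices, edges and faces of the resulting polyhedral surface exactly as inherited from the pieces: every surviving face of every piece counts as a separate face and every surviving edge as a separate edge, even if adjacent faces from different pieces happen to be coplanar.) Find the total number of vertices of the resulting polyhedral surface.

28

A cube: V=8, E=12, F=6.
Attach a dodecagonal prism (V=24, E=36, F=14) along a 4-gon: merge 4 vertices and 4 edges, delete both glued faces → V=28, E=44, F=18.
Check: V − E + F = 28 − 44 + 18 = 2.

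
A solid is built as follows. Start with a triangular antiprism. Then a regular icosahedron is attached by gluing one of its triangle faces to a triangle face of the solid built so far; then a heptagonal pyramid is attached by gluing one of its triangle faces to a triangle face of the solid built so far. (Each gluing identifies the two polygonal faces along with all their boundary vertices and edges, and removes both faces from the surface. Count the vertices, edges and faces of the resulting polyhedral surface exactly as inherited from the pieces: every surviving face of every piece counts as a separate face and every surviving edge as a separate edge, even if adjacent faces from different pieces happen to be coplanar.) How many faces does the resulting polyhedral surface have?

A triangular antiprism: V=6, E=12, F=8.
Attach a regular icosahedron (V=12, E=30, F=20) along a 3-gon: merge 3 vertices and 3 edges, delete both glued faces → V=15, E=39, F=26.
Attach a heptagonal pyramid (V=8, E=14, F=8) along a 3-gon: merge 3 vertices and 3 edges, delete both glued faces → V=20, E=50, F=32.
Check: V − E + F = 20 − 50 + 32 = 2.

32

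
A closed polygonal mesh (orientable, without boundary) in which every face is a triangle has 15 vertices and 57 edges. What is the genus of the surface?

Every face is a triangle and each edge borders two faces, so 3F = 2·57, giving F = 38.
χ = V − E + F = 15 − 57 + 38 = -4.
For a closed orientable surface χ = 2 − 2g, so g = (2 − (-4))/2 = 3.

3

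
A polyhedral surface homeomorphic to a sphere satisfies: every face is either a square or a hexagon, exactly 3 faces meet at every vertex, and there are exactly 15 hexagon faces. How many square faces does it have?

6

Let x be the number of squares; then F = 15 + x.
Edge–face incidences: 2E = 6·15 + 4·x = 90 + 4x.
Every vertex has degree 3, so 3V = 2E.
Euler: V − E + F = 2 ⇒ (2E)/3 − E + (15 + x) = 2.
Multiply by 6: 2·(2E) − 3·(2E) + 6·(15 + x) = 12, i.e. 90 + 6x − (90 + 4x) = 12.
Collecting terms: 2x = 12, so x = 6.
Then 2E = 90 + 4·6 = 114, so E = 57, V = 2E/3 = 38, F = 15 + 6 = 21.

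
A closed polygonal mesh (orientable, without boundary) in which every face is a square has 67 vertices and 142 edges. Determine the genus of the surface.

Every face is a square and each edge borders two faces, so 4F = 2·142, giving F = 71.
χ = V − E + F = 67 − 142 + 71 = -4.
For a closed orientable surface χ = 2 − 2g, so g = (2 − (-4))/2 = 3.

3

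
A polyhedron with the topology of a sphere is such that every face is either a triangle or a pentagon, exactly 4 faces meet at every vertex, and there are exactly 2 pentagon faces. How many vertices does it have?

10

Let x be the number of triangles; then F = 2 + x.
Edge–face incidences: 2E = 5·2 + 3·x = 10 + 3x.
Every vertex has degree 4, so 4V = 2E.
Euler: V − E + F = 2 ⇒ (2E)/4 − E + (2 + x) = 2.
Multiply by 8: 2·(2E) − 4·(2E) + 8·(2 + x) = 16, i.e. 16 + 8x − 2·(10 + 3x) = 16.
Collecting terms: 2x − 4 = 16, so 2x = 20, so x = 10.
Then 2E = 10 + 3·10 = 40, so E = 20, V = 2E/4 = 10, F = 2 + 10 = 12.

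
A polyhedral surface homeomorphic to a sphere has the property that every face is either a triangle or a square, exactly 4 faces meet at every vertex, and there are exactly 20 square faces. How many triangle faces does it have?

8

Let x be the number of triangles; then F = 20 + x.
Edge–face incidences: 2E = 4·20 + 3·x = 80 + 3x.
Every vertex has degree 4, so 4V = 2E.
Euler: V − E + F = 2 ⇒ (2E)/4 − E + (20 + x) = 2.
Multiply by 8: 2·(2E) − 4·(2E) + 8·(20 + x) = 16, i.e. 160 + 8x − 2·(80 + 3x) = 16.
Collecting terms: 2x = 16, so x = 8.
Then 2E = 80 + 3·8 = 104, so E = 52, V = 2E/4 = 26, F = 20 + 8 = 28.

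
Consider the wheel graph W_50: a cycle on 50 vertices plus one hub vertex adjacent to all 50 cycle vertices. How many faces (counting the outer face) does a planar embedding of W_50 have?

W_50 has V = 50 + 1 = 51 vertices and E = 2·50 = 100 edges.
By Euler's formula F = 2 − V + E = 2 − 51 + 100 = 51.

51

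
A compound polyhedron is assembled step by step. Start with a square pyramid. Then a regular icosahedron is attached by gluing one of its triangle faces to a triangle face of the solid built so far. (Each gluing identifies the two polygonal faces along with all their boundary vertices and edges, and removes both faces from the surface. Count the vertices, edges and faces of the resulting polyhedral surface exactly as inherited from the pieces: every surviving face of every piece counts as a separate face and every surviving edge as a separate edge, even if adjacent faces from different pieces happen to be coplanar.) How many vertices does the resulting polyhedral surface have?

A square pyramid: V=5, E=8, F=5.
Attach a regular icosahedron (V=12, E=30, F=20) along a 3-gon: merge 3 vertices and 3 edges, delete both glued faces → V=14, E=35, F=23.
Check: V − E + F = 14 − 35 + 23 = 2.

14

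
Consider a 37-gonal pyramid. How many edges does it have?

74

A pyramid on an n-gon base has one n-gon and n triangles: V = 37 + 1 = 38, E = 2·37 = 74, F = 37 + 1 = 38.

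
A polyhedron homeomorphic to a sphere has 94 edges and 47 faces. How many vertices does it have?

49

Here V − E + F = 2.
V = 2 + E − F = 2 + 94 − 47 = 49.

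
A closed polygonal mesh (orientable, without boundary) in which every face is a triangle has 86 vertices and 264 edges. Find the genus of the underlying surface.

Every face is a triangle and each edge borders two faces, so 3F = 2·264, giving F = 176.
χ = V − E + F = 86 − 264 + 176 = -2.
For a closed orientable surface χ = 2 − 2g, so g = (2 − (-2))/2 = 2.

2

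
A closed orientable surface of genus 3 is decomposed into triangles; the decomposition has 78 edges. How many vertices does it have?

22

χ = 2 − 2·3 = -4, and every face is a triangle so 3F = 2E.
F = 2E/3 = 52. Then V = -4 + E − F = -4 + 78 − 52 = 22.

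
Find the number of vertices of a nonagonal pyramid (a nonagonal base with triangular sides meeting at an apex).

A pyramid on an n-gon base has one n-gon and n triangles: V = 9 + 1 = 10, E = 2·9 = 18, F = 9 + 1 = 10.
Check: V − E + F = 10 − 18 + 10 = 2.

10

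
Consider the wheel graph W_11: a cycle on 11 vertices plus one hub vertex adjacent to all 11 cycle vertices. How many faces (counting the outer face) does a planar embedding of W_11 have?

W_11 has V = 11 + 1 = 12 vertices and E = 2·11 = 22 edges.
By Euler's formula F = 2 − V + E = 2 − 12 + 22 = 12.

12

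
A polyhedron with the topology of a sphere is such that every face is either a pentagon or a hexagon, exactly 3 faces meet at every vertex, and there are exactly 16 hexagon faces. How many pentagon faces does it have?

Let x be the number of pentagons; then F = 16 + x.
Edge–face incidences: 2E = 6·16 + 5·x = 96 + 5x.
Every vertex has degree 3, so 3V = 2E.
Euler: V − E + F = 2 ⇒ (2E)/3 − E + (16 + x) = 2.
Multiply by 6: 2·(2E) − 3·(2E) + 6·(16 + x) = 12, i.e. 96 + 6x − (96 + 5x) = 12.
Collecting terms: x = 12.
Then 2E = 96 + 5·12 = 156, so E = 78, V = 2E/3 = 52, F = 16 + 12 = 28.

12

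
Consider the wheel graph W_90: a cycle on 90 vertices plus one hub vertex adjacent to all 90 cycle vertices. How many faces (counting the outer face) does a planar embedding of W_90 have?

91

W_90 has V = 90 + 1 = 91 vertices and E = 2·90 = 180 edges.
By Euler's formula F = 2 − V + E = 2 − 91 + 180 = 91.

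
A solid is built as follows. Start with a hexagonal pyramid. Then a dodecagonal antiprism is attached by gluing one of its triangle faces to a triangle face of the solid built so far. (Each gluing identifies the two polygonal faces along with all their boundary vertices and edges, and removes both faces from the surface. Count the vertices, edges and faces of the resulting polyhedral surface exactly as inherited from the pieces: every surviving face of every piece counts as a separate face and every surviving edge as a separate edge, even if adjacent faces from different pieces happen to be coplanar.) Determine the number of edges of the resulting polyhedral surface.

57

A hexagonal pyramid: V=7, E=12, F=7.
Attach a dodecagonal antiprism (V=24, E=48, F=26) along a 3-gon: merge 3 vertices and 3 edges, delete both glued faces → V=28, E=57, F=31.
Check: V − E + F = 28 − 57 + 31 = 2.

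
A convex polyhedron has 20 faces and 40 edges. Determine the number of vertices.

22

Here V − E + F = 2.
V = 2 + E − F = 2 + 40 − 20 = 22.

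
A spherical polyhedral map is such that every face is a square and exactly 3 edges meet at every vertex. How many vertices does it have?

Each face has 4 edges and each edge borders two faces, so 2E = 4F.
Each vertex has degree 3, so 3V = 2E and hence V = 4F/3.
Euler: V − E + F = 2 ⇒ (4F/3) − (4F/2) + F = 2.
Multiply by 6: (8 − 12 + 6)F = 12, i.e. 2F = 12.
So F = 6, E = 4·6/2 = 12, V = 4·6/3 = 8.

8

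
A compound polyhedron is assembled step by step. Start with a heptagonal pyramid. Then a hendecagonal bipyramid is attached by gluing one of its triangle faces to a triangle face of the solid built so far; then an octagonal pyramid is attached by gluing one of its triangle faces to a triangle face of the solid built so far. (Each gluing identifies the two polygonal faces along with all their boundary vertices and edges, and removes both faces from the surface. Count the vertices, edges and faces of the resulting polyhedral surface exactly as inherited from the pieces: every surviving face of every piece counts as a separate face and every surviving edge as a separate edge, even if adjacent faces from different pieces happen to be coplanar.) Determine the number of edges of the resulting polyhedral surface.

A heptagonal pyramid: V=8, E=14, F=8.
Attach a hendecagonal bipyramid (V=13, E=33, F=22) along a 3-gon: merge 3 vertices and 3 edges, delete both glued faces → V=18, E=44, F=28.
Attach an octagonal pyramid (V=9, E=16, F=9) along a 3-gon: merge 3 vertices and 3 edges, delete both glued faces → V=24, E=57, F=35.
Check: V − E + F = 24 − 57 + 35 = 2.

57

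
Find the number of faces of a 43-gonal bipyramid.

A bipyramid over an n-gon has 2n triangular faces and n + 2 vertices: V = 43 + 2 = 45, E = 3·43 = 129, F = 2·43 = 86.

86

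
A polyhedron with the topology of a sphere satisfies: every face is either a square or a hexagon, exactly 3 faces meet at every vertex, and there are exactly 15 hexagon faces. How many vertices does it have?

Let x be the number of squares; then F = 15 + x.
Edge–face incidences: 2E = 6·15 + 4·x = 90 + 4x.
Every vertex has degree 3, so 3V = 2E.
Euler: V − E + F = 2 ⇒ (2E)/3 − E + (15 + x) = 2.
Multiply by 6: 2·(2E) − 3·(2E) + 6·(15 + x) = 12, i.e. 90 + 6x − (90 + 4x) = 12.
Collecting terms: 2x = 12, so x = 6.
Then 2E = 90 + 4·6 = 114, so E = 57, V = 2E/3 = 38, F = 15 + 6 = 21.

38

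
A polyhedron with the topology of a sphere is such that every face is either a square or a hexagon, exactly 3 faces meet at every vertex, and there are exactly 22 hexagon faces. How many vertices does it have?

Let x be the number of squares; then F = 22 + x.
Edge–face incidences: 2E = 6·22 + 4·x = 132 + 4x.
Every vertex has degree 3, so 3V = 2E.
Euler: V − E + F = 2 ⇒ (2E)/3 − E + (22 + x) = 2.
Multiply by 6: 2·(2E) − 3·(2E) + 6·(22 + x) = 12, i.e. 132 + 6x − (132 + 4x) = 12.
Collecting terms: 2x = 12, so x = 6.
Then 2E = 132 + 4·6 = 156, so E = 78, V = 2E/3 = 52, F = 22 + 6 = 28.

52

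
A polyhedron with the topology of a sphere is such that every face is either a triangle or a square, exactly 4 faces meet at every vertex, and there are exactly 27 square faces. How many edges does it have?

66

Let x be the number of triangles; then F = 27 + x.
Edge–face incidences: 2E = 4·27 + 3·x = 108 + 3x.
Every vertex has degree 4, so 4V = 2E.
Euler: V − E + F = 2 ⇒ (2E)/4 − E + (27 + x) = 2.
Multiply by 8: 2·(2E) − 4·(2E) + 8·(27 + x) = 16, i.e. 216 + 8x − 2·(108 + 3x) = 16.
Collecting terms: 2x = 16, so x = 8.
Then 2E = 108 + 3·8 = 132, so E = 66, V = 2E/4 = 33, F = 27 + 8 = 35.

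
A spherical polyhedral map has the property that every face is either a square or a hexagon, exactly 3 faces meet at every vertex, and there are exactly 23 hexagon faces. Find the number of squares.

6

Let x be the number of squares; then F = 23 + x.
Edge–face incidences: 2E = 6·23 + 4·x = 138 + 4x.
Every vertex has degree 3, so 3V = 2E.
Euler: V − E + F = 2 ⇒ (2E)/3 − E + (23 + x) = 2.
Multiply by 6: 2·(2E) − 3·(2E) + 6·(23 + x) = 12, i.e. 138 + 6x − (138 + 4x) = 12.
Collecting terms: 2x = 12, so x = 6.
Then 2E = 138 + 4·6 = 162, so E = 81, V = 2E/3 = 54, F = 23 + 6 = 29.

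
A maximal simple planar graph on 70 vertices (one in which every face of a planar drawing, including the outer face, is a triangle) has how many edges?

204

In a plane triangulation 3F = 2E and V − E + F = 2, so E = 3V − 6 = 3·70 − 6 = 204.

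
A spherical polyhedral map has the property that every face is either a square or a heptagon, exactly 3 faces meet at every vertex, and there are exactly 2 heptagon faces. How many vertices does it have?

Let x be the number of squares; then F = 2 + x.
Edge–face incidences: 2E = 7·2 + 4·x = 14 + 4x.
Every vertex has degree 3, so 3V = 2E.
Euler: V − E + F = 2 ⇒ (2E)/3 − E + (2 + x) = 2.
Multiply by 6: 2·(2E) − 3·(2E) + 6·(2 + x) = 12, i.e. 12 + 6x − (14 + 4x) = 12.
Collecting terms: 2x − 2 = 12, so 2x = 14, so x = 7.
Then 2E = 14 + 4·7 = 42, so E = 21, V = 2E/3 = 14, F = 2 + 7 = 9.

14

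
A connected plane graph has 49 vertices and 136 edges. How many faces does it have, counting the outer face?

Euler's formula for a connected plane graph: V − E + F = 2, so F = 2 − 49 + 136 = 89.

89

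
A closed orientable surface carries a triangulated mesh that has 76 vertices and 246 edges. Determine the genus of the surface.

Every face is a triangle and each edge borders two faces, so 3F = 2·246, giving F = 164.
χ = V − E + F = 76 − 246 + 164 = -6.
For a closed orientable surface χ = 2 − 2g, so g = (2 − (-6))/2 = 4.

4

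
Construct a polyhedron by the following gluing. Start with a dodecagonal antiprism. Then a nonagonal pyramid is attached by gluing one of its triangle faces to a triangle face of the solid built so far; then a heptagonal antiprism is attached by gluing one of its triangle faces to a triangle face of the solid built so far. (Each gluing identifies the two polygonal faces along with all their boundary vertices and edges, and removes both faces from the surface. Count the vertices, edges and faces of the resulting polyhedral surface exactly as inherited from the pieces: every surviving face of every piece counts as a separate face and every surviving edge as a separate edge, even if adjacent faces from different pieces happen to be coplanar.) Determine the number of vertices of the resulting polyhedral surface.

A dodecagonal antiprism: V=24, E=48, F=26.
Attach a nonagonal pyramid (V=10, E=18, F=10) along a 3-gon: merge 3 vertices and 3 edges, delete both glued faces → V=31, E=63, F=34.
Attach a heptagonal antiprism (V=14, E=28, F=16) along a 3-gon: merge 3 vertices and 3 edges, delete both glued faces → V=42, E=88, F=48.
Check: V − E + F = 42 − 88 + 48 = 2.

42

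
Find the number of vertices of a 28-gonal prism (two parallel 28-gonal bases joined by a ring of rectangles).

A prism on an n-gon has two n-gon bases and n rectangular sides: V = 2·28 = 56, E = 3·28 = 84, F = 28 + 2 = 30.
Check: V − E + F = 56 − 84 + 30 = 2.

56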